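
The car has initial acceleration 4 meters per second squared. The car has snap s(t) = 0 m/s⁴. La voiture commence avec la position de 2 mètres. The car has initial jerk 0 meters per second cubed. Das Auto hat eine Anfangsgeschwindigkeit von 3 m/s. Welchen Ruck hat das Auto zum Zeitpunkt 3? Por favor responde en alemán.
Wir müssen unsere Gleichung für den Snap s(t) = 0 1-mal integrieren. Durch Integration von dem Snap und Verwendung der Anfangsbedingung j(0) = 0, erhalten wir j(t) = 0. Aus der Gleichung für den Ruck j(t) = 0, setzen wir t = 3 ein und erhalten j = 0.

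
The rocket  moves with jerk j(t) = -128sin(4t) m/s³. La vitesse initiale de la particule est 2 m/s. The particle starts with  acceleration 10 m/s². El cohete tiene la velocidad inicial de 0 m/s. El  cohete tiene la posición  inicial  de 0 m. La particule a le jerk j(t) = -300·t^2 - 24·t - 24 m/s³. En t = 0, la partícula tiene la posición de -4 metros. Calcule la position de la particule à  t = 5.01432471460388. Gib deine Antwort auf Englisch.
To find the answer, we compute 3 antiderivatives of j(t) = -300·t^2 - 24·t - 24. The antiderivative of jerk is acceleration. Using a(0) = 10, we get a(t) = -100·t^3 - 12·t^2 - 24·t + 10. The integral of acceleration is velocity. Using v(0) = 2, we get v(t) = -25·t^4 - 4·t^3 - 12·t^2 + 10·t + 2. Finding the integral of v(t) and using x(0) = -4: x(t) = -5·t^5 - t^4 - 4·t^3 + 5·t^2 + 2·t - 4. We have position x(t) = -5·t^5 - t^4 - 4·t^3 + 5·t^2 + 2·t - 4. Substituting t = 5.01432471460388: x(5.01432471460388) = -16854.8668518367.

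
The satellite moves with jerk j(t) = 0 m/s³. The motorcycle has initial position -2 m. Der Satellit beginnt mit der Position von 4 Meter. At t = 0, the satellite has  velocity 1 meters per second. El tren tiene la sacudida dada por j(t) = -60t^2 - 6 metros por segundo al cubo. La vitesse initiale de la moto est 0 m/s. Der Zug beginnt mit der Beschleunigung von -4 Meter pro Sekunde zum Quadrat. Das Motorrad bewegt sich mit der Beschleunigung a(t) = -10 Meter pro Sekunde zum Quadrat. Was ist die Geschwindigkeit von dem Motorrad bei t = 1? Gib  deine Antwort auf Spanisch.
Partiendo de la aceleración a(t) = -10, tomamos 1 integral. Tomando ∫a(t)dt y aplicando v(0) = 0, encontramos v(t) = -10·t. De la ecuación de la velocidad v(t) = -10·t, sustituimos t = 1 para obtener v = -10.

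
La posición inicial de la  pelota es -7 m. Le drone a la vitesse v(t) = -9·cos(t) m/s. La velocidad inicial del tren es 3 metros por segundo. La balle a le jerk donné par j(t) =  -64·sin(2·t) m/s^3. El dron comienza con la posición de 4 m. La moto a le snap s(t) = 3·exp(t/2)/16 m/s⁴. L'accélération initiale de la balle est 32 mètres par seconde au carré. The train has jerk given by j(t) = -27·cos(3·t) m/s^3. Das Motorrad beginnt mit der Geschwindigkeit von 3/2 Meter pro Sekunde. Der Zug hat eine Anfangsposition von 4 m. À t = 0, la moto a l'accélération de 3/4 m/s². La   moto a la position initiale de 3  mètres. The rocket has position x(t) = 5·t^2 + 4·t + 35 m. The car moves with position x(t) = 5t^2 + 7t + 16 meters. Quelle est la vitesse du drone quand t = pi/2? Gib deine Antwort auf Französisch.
Nous avons la vitesse v(t) = -9·cos(t). En substituant t = pi/2: v(pi/2) = 0.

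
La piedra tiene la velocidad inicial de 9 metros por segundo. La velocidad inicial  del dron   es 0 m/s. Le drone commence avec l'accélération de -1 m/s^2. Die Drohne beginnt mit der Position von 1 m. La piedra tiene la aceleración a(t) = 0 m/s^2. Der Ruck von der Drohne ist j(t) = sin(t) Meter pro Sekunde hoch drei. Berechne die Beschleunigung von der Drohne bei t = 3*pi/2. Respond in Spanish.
Necesitamos integrar nuestra ecuación de la sacudida j(t) = sin(t) 1 vez. Integrando la sacudida y usando la condición inicial a(0) = -1, obtenemos a(t) = -cos(t). Tenemos la aceleración a(t) = -cos(t). Sustituyendo t = 3*pi/2: a(3*pi/2) = 0.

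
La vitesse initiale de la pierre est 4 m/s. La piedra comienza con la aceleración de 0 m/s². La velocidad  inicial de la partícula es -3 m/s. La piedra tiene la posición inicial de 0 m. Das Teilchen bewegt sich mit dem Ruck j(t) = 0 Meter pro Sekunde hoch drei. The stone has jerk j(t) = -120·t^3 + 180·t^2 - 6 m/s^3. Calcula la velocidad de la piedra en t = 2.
Para resolver esto, necesitamos tomar 2 integrales de nuestra ecuación de la sacudida j(t) = -120·t^3 + 180·t^2 - 6. Tomando ∫j(t)dt y aplicando a(0) = 0, encontramos a(t) = -30·t^4 + 60·t^3 - 6·t. La integral de la aceleración es la velocidad. Usando v(0) = 4, obtenemos v(t) = -6·t^5 + 15·t^4 - 3·t^2 + 4. Tenemos la velocidad v(t) = -6·t^5 + 15·t^4 - 3·t^2 + 4. Sustituyendo t = 2: v(2) = 40.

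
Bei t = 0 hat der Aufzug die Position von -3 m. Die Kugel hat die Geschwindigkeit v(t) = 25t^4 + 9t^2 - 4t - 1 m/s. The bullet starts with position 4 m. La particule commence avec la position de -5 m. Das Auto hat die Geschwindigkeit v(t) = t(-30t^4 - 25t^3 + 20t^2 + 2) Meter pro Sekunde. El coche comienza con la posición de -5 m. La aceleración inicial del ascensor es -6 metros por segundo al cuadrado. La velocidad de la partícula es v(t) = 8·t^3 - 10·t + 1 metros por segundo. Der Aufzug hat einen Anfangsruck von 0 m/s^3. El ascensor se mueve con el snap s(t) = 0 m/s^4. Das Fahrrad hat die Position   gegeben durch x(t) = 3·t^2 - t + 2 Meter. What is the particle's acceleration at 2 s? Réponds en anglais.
Starting from velocity v(t) = 8·t^3 - 10·t + 1, we take 1 derivative. Taking d/dt of v(t), we find a(t) = 24·t^2 - 10. Using a(t) = 24·t^2 - 10 and substituting t = 2, we find a = 86.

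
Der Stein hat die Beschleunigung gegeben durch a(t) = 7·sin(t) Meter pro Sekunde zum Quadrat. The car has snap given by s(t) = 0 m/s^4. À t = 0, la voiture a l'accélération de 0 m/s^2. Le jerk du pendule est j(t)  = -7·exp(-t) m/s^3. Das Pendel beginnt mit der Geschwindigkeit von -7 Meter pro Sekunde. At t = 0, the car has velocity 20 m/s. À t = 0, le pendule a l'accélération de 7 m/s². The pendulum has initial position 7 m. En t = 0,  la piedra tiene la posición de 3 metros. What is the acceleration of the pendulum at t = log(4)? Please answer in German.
Wir müssen das Integral unserer Gleichung für den Ruck j(t) = -7·exp(-t) 1-mal finden. Das Integral von dem Ruck, mit a(0) = 7, ergibt die Beschleunigung: a(t) = 7·exp(-t). Mit a(t) = 7·exp(-t) und Einsetzen von t = log(4), finden wir a = 7/4.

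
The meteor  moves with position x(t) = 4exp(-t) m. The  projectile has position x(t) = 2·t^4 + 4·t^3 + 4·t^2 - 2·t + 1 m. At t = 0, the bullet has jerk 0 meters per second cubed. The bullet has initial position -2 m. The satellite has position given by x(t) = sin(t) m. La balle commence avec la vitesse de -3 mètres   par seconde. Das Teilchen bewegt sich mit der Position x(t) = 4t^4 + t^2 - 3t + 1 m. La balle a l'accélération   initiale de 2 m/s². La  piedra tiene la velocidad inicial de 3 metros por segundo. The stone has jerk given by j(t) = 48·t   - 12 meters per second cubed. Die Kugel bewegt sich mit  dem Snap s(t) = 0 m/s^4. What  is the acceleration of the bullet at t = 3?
We need to integrate our snap equation s(t) = 0 2 times. The integral of snap is jerk. Using j(0) = 0, we get j(t) = 0. Finding the integral of j(t) and using a(0) = 2: a(t) = 2. Using a(t) = 2 and substituting t = 3, we find a = 2.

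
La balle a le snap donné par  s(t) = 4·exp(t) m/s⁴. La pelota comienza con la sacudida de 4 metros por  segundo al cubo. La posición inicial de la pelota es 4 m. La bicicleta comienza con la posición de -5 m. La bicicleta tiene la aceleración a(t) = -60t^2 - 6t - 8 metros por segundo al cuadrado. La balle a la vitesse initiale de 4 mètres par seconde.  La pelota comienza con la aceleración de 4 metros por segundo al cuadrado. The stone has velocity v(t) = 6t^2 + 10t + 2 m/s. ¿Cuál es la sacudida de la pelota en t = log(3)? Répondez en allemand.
Ausgehend von dem Snap s(t) = 4·exp(t), nehmen wir 1 Integral. Die Stammfunktion von dem Snap, mit j(0) = 4, ergibt den Ruck: j(t) = 4·exp(t). Wir haben den Ruck j(t) = 4·exp(t). Durch Einsetzen von t = log(3): j(log(3)) = 12.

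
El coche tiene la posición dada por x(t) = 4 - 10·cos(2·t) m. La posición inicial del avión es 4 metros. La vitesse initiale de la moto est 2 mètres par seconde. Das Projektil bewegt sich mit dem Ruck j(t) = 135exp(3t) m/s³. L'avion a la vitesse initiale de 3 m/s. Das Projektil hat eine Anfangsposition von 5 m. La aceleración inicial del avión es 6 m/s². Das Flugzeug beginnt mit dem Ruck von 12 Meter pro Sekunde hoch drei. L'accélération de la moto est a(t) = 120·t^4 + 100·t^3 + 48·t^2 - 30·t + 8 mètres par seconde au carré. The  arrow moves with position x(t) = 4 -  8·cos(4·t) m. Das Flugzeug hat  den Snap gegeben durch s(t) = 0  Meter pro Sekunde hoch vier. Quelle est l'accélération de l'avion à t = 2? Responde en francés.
Nous devons trouver l'intégrale de notre équation du snap s(t) = 0 2 fois. En intégrant le snap et en utilisant la condition initiale j(0) = 12, nous obtenons j(t) = 12. L'intégrale du jerk, avec a(0) = 6, donne l'accélération: a(t) = 12·t + 6. Nous avons l'accélération a(t) = 12·t + 6. En substituant t = 2: a(2) = 30.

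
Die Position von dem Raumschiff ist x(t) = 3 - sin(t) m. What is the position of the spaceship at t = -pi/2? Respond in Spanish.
Tenemos la posición x(t) = 3 - sin(t). Sustituyendo t = -pi/2: x(-pi/2) = 4.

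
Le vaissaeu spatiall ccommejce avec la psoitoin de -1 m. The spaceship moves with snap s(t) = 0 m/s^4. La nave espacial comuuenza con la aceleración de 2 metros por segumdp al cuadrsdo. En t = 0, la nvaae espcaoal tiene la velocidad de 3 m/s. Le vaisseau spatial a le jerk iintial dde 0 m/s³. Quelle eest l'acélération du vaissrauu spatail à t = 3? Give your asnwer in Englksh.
We need to integrate our snap equation s(t) = 0 2 times. The integral of snap, with j(0) = 0, gives jerk: j(t) = 0. The integral of jerk, with a(0) = 2, gives acceleration: a(t) = 2. From the given acceleration equation a(t) = 2, we substitute t = 3 to get a = 2.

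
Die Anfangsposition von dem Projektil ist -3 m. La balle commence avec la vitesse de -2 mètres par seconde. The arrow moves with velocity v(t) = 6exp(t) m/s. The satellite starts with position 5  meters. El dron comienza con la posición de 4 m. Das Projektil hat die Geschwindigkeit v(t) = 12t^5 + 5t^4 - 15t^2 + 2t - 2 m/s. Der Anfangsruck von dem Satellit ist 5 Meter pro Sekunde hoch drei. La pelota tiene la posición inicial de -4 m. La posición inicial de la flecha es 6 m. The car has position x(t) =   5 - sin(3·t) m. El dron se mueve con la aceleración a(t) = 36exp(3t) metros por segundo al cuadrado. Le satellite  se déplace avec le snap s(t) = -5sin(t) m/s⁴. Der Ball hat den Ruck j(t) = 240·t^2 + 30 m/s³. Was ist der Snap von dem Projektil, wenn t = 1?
Um dies zu lösen, müssen wir 3 Ableitungen unserer Gleichung für die Geschwindigkeit v(t) = 12·t^5 + 5·t^4 - 15·t^2 + 2·t - 2 nehmen. Mit d/dt von v(t) finden wir a(t) = 60·t^4 + 20·t^3 - 30·t + 2. Mit d/dt von a(t) finden wir j(t) = 240·t^3 + 60·t^2 - 30. Mit d/dt von j(t) finden wir s(t) = 720·t^2 + 120·t. Aus der Gleichung für den Snap s(t) = 720·t^2 + 120·t, setzen wir t = 1 ein und erhalten s = 840.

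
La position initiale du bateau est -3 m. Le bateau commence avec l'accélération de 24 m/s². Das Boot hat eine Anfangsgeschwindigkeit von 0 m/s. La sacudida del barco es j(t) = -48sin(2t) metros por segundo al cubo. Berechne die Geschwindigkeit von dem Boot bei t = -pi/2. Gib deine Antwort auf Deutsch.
Wir müssen die Stammfunktion unserer Gleichung für den Ruck j(t) = -48·sin(2·t) 2-mal finden. Das Integral von dem Ruck ist die Beschleunigung. Mit a(0) = 24 erhalten wir a(t) = 24·cos(2·t). Durch Integration von der Beschleunigung und Verwendung der Anfangsbedingung v(0) = 0, erhalten wir v(t) = 12·sin(2·t). Wir haben die Geschwindigkeit v(t) = 12·sin(2·t). Durch Einsetzen von t = -pi/2: v(-pi/2) = 0.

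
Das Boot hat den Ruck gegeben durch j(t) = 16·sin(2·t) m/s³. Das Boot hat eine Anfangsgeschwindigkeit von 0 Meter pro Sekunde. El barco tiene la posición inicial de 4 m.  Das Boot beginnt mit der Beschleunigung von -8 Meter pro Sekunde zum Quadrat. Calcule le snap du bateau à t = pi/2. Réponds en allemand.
Wir müssen unsere Gleichung für den Ruck j(t) = 16·sin(2·t) 1-mal ableiten. Die Ableitung von dem Ruck ergibt den Snap: s(t) = 32·cos(2·t). Aus der Gleichung für den Snap s(t) = 32·cos(2·t), setzen wir t = pi/2 ein und erhalten s = -32.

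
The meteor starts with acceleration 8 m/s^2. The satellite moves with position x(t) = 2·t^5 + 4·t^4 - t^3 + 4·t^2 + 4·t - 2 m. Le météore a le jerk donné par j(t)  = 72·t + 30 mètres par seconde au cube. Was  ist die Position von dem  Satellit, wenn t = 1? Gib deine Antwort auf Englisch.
We have position x(t) = 2·t^5 + 4·t^4 - t^3 + 4·t^2 + 4·t - 2. Substituting t = 1: x(1) = 11.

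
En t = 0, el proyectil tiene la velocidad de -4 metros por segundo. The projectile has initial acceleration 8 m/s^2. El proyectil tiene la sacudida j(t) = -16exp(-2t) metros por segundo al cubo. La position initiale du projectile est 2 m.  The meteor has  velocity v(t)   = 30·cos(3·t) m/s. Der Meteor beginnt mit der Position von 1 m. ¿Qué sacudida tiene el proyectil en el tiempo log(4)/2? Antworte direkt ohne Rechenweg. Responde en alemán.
Der Ruck bei t = log(4)/2 ist j = -4.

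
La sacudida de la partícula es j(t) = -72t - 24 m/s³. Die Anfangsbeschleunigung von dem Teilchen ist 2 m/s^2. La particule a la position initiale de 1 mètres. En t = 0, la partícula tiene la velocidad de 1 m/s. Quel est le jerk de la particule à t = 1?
De l'équation du jerk j(t) = -72·t - 24, nous substituons t = 1 pour obtenir j = -96.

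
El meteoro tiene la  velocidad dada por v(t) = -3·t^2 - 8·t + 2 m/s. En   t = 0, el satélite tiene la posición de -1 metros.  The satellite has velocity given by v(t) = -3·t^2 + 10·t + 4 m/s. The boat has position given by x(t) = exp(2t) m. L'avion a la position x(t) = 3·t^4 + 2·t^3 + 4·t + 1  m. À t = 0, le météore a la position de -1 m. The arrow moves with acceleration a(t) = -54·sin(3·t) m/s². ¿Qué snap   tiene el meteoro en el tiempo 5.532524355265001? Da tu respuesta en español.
Para resolver esto, necesitamos tomar 3 derivadas de nuestra ecuación de la velocidad v(t) = -3·t^2 - 8·t + 2. Tomando d/dt de v(t), encontramos a(t) = -6·t - 8. Derivando la aceleración, obtenemos la sacudida: j(t) = -6. Tomando d/dt de j(t), encontramos s(t) = 0. Tenemos el snap s(t) = 0. Sustituyendo t = 5.532524355265001: s(5.532524355265001) = 0.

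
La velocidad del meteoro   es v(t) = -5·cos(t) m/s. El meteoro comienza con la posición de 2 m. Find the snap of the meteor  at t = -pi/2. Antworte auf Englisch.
Starting from velocity v(t) = -5·cos(t), we take 3 derivatives. Differentiating velocity, we get acceleration: a(t) = 5·sin(t). Differentiating acceleration, we get jerk: j(t) = 5·cos(t). Taking d/dt of j(t), we find s(t) = -5·sin(t). We have snap s(t) = -5·sin(t). Substituting t = -pi/2: s(-pi/2) = 5.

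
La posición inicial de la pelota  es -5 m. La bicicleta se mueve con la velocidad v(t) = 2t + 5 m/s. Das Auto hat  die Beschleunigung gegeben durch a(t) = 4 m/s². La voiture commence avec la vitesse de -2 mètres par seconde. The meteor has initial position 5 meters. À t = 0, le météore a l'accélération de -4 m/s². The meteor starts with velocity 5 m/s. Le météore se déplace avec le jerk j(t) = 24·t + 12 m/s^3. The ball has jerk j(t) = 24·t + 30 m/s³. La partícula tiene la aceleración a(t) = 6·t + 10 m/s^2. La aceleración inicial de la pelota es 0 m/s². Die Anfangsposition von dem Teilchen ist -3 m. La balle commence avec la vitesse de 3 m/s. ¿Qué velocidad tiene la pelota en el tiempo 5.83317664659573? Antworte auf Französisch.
Nous devons trouver l'intégrale de notre équation du jerk j(t) = 24·t + 30 2 fois. En prenant ∫j(t)dt et en appliquant a(0) = 0, nous trouvons a(t) = 6·t·(2·t + 5). En intégrant l'accélération et en utilisant la condition initiale v(0) = 3, nous obtenons v(t) = 4·t^3 + 15·t^2 + 3. De l'équation de la vitesse v(t) = 4·t^3 + 15·t^2 + 3, nous substituons t = 5.83317664659573 pour obtenir v = 1307.30674963801.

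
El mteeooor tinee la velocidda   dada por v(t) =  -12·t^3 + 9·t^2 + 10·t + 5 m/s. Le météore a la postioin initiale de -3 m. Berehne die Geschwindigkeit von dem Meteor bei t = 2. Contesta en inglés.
Using v(t) = -12·t^3 + 9·t^2 + 10·t + 5 and substituting t = 2, we find v = -35.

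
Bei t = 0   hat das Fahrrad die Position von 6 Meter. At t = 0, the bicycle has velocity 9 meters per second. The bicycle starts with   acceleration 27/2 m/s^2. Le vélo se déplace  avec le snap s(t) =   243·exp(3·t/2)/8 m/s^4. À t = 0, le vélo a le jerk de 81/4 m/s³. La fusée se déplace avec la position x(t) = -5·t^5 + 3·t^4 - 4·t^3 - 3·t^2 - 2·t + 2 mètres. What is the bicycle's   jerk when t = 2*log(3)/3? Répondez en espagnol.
Debemos encontrar la integral de nuestra ecuación del snap s(t) = 243·exp(3·t/2)/8 1 vez. La integral del snap, con j(0) = 81/4, da la sacudida: j(t) = 81·exp(3·t/2)/4. Usando j(t) = 81·exp(3·t/2)/4 y sustituyendo t = 2*log(3)/3, encontramos j = 243/4.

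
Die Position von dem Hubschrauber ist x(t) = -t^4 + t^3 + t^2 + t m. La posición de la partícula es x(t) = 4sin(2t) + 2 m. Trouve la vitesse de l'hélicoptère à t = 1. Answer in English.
We must differentiate our position equation x(t) = -t^4 + t^3 + t^2 + t 1 time. Differentiating position, we get velocity: v(t) = -4·t^3 + 3·t^2 + 2·t + 1. Using v(t) = -4·t^3 + 3·t^2 + 2·t + 1 and substituting t = 1, we find v = 2.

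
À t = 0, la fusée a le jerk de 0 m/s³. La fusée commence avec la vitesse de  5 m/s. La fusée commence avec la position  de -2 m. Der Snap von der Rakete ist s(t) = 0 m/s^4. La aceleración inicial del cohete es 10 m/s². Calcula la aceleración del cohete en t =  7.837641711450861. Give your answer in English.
We need to integrate our snap equation s(t) = 0 2 times. Integrating snap and using the initial condition j(0) = 0, we get j(t) = 0. Integrating jerk and using the initial condition a(0) = 10, we get a(t) = 10. From the given acceleration equation a(t) = 10, we substitute t = 7.837641711450861 to get a = 10.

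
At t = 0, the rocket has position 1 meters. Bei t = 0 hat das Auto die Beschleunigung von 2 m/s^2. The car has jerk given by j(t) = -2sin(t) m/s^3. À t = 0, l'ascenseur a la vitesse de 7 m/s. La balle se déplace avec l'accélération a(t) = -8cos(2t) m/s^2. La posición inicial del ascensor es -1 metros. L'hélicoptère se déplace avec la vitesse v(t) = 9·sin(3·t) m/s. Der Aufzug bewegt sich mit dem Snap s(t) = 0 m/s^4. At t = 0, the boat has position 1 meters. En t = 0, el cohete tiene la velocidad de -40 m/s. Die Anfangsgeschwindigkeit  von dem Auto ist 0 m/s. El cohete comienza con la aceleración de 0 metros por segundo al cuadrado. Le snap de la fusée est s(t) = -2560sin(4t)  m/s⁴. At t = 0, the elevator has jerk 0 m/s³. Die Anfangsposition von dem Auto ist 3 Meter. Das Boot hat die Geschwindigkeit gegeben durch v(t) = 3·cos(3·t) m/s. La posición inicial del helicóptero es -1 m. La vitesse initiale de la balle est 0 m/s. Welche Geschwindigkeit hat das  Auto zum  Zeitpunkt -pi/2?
Um dies zu lösen, müssen wir 2 Stammfunktionen unserer Gleichung für den Ruck j(t) = -2·sin(t) finden. Die Stammfunktion von dem Ruck, mit a(0) = 2, ergibt die Beschleunigung: a(t) = 2·cos(t). Mit ∫a(t)dt und Anwendung von v(0) = 0, finden wir v(t) = 2·sin(t). Mit v(t) = 2·sin(t) und Einsetzen von t = -pi/2, finden wir v = -2.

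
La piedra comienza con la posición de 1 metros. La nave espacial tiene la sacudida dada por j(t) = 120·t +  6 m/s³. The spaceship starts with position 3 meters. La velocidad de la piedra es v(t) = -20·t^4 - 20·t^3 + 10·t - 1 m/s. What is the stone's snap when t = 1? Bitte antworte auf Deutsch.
Um dies zu lösen, müssen wir 3 Ableitungen unserer Gleichung für die Geschwindigkeit v(t) = -20·t^4 - 20·t^3 + 10·t - 1 nehmen. Mit d/dt von v(t) finden wir a(t) = -80·t^3 - 60·t^2 + 10. Mit d/dt von a(t) finden wir j(t) = -240·t^2 - 120·t. Die Ableitung von dem Ruck ergibt den Snap: s(t) = -480·t - 120. Wir haben den Snap s(t) = -480·t - 120. Durch Einsetzen von t = 1: s(1) = -600.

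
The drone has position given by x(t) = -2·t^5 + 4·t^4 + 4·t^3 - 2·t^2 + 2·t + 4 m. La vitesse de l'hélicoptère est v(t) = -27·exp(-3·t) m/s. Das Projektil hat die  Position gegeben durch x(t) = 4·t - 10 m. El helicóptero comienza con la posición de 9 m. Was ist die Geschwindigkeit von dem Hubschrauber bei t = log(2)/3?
Aus der Gleichung für die Geschwindigkeit v(t) = -27·exp(-3·t), setzen wir t = log(2)/3 ein und erhalten v = -27/2.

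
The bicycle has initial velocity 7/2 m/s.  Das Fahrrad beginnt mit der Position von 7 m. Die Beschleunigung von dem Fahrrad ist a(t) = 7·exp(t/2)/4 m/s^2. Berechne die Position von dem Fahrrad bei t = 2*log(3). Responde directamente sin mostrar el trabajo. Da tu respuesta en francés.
La réponse est 21.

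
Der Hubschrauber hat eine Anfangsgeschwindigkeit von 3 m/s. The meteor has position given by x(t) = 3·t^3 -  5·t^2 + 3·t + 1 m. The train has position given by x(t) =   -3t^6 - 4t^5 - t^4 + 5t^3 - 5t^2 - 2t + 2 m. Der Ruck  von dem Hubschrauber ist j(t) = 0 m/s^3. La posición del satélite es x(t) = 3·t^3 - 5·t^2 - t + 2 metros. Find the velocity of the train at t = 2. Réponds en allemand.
Wir müssen unsere Gleichung für die Position x(t) = -3·t^6 - 4·t^5 - t^4 + 5·t^3 - 5·t^2 - 2·t + 2 1-mal ableiten. Durch Ableiten von der Position erhalten wir die Geschwindigkeit: v(t) = -18·t^5 - 20·t^4 - 4·t^3 + 15·t^2 - 10·t - 2. Wir haben die Geschwindigkeit v(t) = -18·t^5 - 20·t^4 - 4·t^3 + 15·t^2 - 10·t - 2. Durch Einsetzen von t = 2: v(2) = -890.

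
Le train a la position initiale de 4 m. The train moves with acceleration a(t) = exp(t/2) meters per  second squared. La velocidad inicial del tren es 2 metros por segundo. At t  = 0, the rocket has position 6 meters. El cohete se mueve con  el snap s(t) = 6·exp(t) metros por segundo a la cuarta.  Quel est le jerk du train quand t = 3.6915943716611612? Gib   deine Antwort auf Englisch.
Starting from acceleration a(t) = exp(t/2), we take 1 derivative. Differentiating acceleration, we get jerk: j(t) = exp(t/2)/2. From the given jerk equation j(t) = exp(t/2)/2, we substitute t = 3.6915943716611612 to get j = 3.16657323659711.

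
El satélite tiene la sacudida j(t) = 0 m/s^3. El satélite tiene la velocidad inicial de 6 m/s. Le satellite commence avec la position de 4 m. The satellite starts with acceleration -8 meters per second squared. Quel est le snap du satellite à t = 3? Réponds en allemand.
Ausgehend von dem Ruck j(t) = 0, nehmen wir 1 Ableitung. Durch Ableiten von dem Ruck erhalten wir den Snap: s(t) = 0. Aus der Gleichung für den Snap s(t) = 0, setzen wir t = 3 ein und erhalten s = 0.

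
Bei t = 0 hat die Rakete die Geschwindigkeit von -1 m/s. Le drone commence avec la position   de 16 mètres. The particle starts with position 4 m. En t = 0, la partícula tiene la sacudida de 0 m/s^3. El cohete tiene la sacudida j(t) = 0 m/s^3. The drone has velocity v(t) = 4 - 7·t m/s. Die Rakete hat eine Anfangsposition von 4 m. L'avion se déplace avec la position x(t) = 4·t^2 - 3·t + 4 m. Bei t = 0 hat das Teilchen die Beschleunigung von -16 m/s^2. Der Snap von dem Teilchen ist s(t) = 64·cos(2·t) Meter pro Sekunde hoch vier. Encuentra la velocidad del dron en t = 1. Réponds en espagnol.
Usando v(t) = 4 - 7·t y sustituyendo t = 1, encontramos v = -3.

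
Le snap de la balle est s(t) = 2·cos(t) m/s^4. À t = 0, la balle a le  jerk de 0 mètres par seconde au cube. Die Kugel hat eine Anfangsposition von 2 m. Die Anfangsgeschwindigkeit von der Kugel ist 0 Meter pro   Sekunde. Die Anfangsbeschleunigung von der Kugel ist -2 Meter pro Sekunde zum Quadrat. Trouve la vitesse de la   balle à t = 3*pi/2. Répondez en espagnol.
Debemos encontrar la antiderivada de nuestra ecuación del snap s(t) = 2·cos(t) 3 veces. Integrando el snap y usando la condición inicial j(0) = 0, obtenemos j(t) = 2·sin(t). Tomando ∫j(t)dt y aplicando a(0) = -2, encontramos a(t) = -2·cos(t). La antiderivada de la aceleración, con v(0) = 0, da la velocidad: v(t) = -2·sin(t). Tenemos la velocidad v(t) = -2·sin(t). Sustituyendo t = 3*pi/2: v(3*pi/2) = 2.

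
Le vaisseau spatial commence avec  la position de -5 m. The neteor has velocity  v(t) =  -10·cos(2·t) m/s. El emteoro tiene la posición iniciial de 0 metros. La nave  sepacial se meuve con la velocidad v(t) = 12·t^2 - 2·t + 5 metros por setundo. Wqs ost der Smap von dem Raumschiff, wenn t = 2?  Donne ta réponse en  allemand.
Um dies zu lösen, müssen wir 3 Ableitungen unserer Gleichung für die Geschwindigkeit v(t) = 12·t^2 - 2·t + 5 nehmen. Durch Ableiten von der Geschwindigkeit erhalten wir die Beschleunigung: a(t) = 24·t - 2. Durch Ableiten von der Beschleunigung erhalten wir den Ruck: j(t) = 24. Mit d/dt von j(t) finden wir s(t) = 0. Aus der Gleichung für den Snap s(t) = 0, setzen wir t = 2 ein und erhalten s = 0.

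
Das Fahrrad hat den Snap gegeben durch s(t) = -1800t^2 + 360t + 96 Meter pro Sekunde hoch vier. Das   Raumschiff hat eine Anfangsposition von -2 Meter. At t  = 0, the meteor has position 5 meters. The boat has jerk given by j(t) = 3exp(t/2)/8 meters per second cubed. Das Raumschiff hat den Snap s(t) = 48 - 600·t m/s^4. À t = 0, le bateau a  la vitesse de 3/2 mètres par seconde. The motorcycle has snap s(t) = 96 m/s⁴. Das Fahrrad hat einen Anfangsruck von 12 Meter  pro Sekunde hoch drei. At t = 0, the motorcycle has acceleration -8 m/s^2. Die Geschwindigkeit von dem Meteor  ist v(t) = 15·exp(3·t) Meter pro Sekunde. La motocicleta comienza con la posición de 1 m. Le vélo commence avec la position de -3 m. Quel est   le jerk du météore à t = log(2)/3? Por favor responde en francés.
En partant de la vitesse v(t) = 15·exp(3·t), nous prenons 2 dérivées. En prenant d/dt de v(t), nous trouvons a(t) = 45·exp(3·t). La dérivée de l'accélération donne le jerk: j(t) = 135·exp(3·t). En utilisant j(t) = 135·exp(3·t) et en substituant t = log(2)/3, nous trouvons j = 270.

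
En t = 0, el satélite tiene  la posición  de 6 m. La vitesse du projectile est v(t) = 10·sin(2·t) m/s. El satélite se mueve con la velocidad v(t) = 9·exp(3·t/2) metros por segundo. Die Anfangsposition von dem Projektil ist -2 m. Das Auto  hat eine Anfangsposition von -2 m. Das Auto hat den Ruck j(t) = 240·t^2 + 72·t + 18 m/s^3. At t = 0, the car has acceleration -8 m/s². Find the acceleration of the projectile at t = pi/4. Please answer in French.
Nous devons dériver notre équation de la vitesse v(t) = 10·sin(2·t) 1 fois. La dérivée de la vitesse donne l'accélération: a(t) = 20·cos(2·t). De l'équation de l'accélération a(t) = 20·cos(2·t), nous substituons t = pi/4 pour obtenir a = 0.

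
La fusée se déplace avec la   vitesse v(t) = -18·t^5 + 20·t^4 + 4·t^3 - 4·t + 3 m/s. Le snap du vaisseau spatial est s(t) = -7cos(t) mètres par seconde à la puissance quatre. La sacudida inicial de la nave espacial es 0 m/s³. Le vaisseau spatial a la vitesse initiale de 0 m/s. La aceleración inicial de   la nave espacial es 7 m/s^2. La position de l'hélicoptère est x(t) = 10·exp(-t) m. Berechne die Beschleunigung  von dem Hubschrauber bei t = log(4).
Ausgehend von der Position x(t) = 10·exp(-t), nehmen wir 2 Ableitungen. Durch Ableiten von der Position erhalten wir die Geschwindigkeit: v(t) = -10·exp(-t). Mit d/dt von v(t) finden wir a(t) = 10·exp(-t). Aus der Gleichung für die Beschleunigung a(t) = 10·exp(-t), setzen wir t = log(4) ein und erhalten a = 5/2.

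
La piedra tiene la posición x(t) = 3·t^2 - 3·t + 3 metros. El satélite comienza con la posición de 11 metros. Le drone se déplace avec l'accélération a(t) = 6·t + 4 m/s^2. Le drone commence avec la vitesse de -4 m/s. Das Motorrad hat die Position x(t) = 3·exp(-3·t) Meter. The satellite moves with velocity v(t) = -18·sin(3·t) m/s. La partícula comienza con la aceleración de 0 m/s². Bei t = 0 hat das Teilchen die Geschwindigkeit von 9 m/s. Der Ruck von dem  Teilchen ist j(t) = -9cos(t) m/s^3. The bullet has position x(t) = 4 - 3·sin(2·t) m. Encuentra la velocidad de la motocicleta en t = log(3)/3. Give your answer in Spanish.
Para resolver esto, necesitamos tomar 1 derivada de nuestra ecuación de la posición x(t) = 3·exp(-3·t). La derivada de la posición da la velocidad: v(t) = -9·exp(-3·t). De la ecuación de la velocidad v(t) = -9·exp(-3·t), sustituimos t = log(3)/3 para obtener v = -3.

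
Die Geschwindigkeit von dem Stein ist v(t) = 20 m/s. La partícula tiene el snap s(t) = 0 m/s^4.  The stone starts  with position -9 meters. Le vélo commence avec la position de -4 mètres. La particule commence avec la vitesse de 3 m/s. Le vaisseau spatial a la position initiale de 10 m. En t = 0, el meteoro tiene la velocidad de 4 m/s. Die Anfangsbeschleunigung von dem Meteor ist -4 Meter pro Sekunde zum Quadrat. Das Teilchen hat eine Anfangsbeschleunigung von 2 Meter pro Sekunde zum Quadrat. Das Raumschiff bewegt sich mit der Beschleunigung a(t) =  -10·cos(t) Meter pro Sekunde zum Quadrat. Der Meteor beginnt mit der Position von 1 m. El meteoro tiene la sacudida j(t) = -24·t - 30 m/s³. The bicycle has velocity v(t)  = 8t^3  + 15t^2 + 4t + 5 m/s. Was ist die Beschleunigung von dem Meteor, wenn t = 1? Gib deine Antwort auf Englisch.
We must find the integral of our jerk equation j(t) = -24·t - 30 1 time. Finding the antiderivative of j(t) and using a(0) = -4: a(t) = -12·t^2 - 30·t - 4. We have acceleration a(t) = -12·t^2 - 30·t - 4. Substituting t = 1: a(1) = -46.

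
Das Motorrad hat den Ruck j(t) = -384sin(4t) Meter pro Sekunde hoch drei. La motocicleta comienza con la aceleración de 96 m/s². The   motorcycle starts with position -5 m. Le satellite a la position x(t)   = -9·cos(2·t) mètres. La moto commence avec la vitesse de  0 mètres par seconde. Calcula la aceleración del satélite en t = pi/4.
Debemos derivar nuestra ecuación de la posición x(t) = -9·cos(2·t) 2 veces. Derivando la posición, obtenemos la velocidad: v(t) = 18·sin(2·t). La derivada de la velocidad da la aceleración: a(t) = 36·cos(2·t). Tenemos la aceleración a(t) = 36·cos(2·t). Sustituyendo t = pi/4: a(pi/4) = 0.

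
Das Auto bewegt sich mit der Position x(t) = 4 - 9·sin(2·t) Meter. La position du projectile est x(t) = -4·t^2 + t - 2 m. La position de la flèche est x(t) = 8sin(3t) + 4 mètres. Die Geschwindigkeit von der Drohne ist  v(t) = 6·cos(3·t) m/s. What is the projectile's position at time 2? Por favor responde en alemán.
Mit x(t) = -4·t^2 + t - 2 und Einsetzen von t = 2, finden wir x = -16.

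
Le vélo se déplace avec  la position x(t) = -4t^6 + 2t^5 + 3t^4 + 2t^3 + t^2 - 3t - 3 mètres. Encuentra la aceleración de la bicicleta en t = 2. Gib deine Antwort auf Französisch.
En partant de la position x(t) = -4·t^6 + 2·t^5 + 3·t^4 + 2·t^3 + t^2 - 3·t - 3, nous prenons 2 dérivées. La dérivée de la position donne la vitesse: v(t) = -24·t^5 + 10·t^4 + 12·t^3 + 6·t^2 + 2·t - 3. En prenant d/dt de v(t), nous trouvons a(t) = -120·t^4 + 40·t^3 + 36·t^2 + 12·t + 2. De l'équation de l'accélération a(t) = -120·t^4 + 40·t^3 + 36·t^2 + 12·t + 2, nous substituons t = 2 pour obtenir a = -1430.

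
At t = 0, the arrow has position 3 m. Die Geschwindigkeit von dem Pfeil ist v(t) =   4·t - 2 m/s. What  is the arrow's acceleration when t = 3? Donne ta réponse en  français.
En partant de la vitesse v(t) = 4·t - 2, nous prenons 1 dérivée. En prenant d/dt de v(t), nous trouvons a(t) = 4. De l'équation de l'accélération a(t) = 4, nous substituons t = 3 pour obtenir a = 4.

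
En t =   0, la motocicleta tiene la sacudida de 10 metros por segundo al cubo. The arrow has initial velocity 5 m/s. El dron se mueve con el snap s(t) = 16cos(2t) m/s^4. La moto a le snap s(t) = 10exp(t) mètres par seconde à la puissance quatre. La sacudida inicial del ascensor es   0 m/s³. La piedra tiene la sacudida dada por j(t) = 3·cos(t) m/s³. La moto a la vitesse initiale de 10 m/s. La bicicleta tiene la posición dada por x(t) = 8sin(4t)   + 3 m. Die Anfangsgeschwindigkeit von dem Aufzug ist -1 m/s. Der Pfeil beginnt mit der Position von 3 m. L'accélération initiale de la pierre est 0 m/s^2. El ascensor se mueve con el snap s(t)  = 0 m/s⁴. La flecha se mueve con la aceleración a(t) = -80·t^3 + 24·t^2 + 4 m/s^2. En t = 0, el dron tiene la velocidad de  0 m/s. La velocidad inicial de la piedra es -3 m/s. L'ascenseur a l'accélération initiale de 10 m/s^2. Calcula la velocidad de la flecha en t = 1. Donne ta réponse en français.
Pour résoudre ceci, nous devons prendre 1 intégrale de notre équation de l'accélération a(t) = -80·t^3 + 24·t^2 + 4. La primitive de l'accélération est la vitesse. En utilisant v(0) = 5, nous obtenons v(t) = -20·t^4 + 8·t^3 + 4·t + 5. Nous avons la vitesse v(t) = -20·t^4 + 8·t^3 + 4·t + 5. En substituant t = 1: v(1) = -3.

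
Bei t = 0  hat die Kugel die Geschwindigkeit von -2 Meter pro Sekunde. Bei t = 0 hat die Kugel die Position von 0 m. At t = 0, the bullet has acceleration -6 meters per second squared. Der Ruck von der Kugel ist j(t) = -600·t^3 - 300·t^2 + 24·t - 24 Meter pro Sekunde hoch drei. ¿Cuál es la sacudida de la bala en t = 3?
Usando j(t) = -600·t^3 - 300·t^2 + 24·t - 24 y sustituyendo t = 3, encontramos j = -18852.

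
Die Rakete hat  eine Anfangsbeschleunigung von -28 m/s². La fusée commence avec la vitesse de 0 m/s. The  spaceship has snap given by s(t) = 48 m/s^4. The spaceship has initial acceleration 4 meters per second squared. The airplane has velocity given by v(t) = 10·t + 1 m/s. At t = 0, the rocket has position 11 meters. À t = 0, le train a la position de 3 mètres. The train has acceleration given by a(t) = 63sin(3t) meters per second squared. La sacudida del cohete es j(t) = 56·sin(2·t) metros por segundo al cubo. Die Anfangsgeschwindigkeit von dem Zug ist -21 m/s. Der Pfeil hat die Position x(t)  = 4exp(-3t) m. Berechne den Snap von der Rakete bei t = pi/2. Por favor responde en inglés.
Starting from jerk j(t) = 56·sin(2·t), we take 1 derivative. The derivative of jerk gives snap: s(t) = 112·cos(2·t). Using s(t) = 112·cos(2·t) and substituting t = pi/2, we find s = -112.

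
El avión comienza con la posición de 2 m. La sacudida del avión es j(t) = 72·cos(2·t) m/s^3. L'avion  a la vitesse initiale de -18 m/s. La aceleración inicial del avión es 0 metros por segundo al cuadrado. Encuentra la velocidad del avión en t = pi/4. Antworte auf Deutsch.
Wir müssen die Stammfunktion unserer Gleichung für den Ruck j(t) = 72·cos(2·t) 2-mal finden. Das Integral von dem Ruck ist die Beschleunigung. Mit a(0) = 0 erhalten wir a(t) = 36·sin(2·t). Mit ∫a(t)dt und Anwendung von v(0) = -18, finden wir v(t) = -18·cos(2·t). Mit v(t) = -18·cos(2·t) und Einsetzen von t = pi/4, finden wir v = 0.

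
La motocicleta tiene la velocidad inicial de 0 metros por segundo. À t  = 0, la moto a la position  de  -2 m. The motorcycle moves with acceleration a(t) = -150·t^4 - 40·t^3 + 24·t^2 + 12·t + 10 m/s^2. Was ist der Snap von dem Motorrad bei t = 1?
Wir müssen unsere Gleichung für die Beschleunigung a(t) = -150·t^4 - 40·t^3 + 24·t^2 + 12·t + 10 2-mal ableiten. Durch Ableiten von der Beschleunigung erhalten wir den Ruck: j(t) = -600·t^3 - 120·t^2 + 48·t + 12. Durch Ableiten von dem Ruck erhalten wir den Snap: s(t) = -1800·t^2 - 240·t + 48. Mit s(t) = -1800·t^2 - 240·t + 48 und Einsetzen von t = 1, finden wir s = -1992.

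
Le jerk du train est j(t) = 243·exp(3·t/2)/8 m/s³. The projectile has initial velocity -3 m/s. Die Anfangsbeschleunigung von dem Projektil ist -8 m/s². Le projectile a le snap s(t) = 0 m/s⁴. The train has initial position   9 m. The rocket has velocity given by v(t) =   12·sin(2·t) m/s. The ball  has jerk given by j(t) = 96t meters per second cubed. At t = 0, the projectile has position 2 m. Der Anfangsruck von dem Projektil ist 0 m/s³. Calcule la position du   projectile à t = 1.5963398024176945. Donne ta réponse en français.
Pour résoudre ceci, nous devons prendre 4 intégrales de notre équation du snap s(t) = 0. La primitive du snap, avec j(0) = 0, donne le jerk: j(t) = 0. La primitive du jerk est l'accélération. En utilisant a(0) = -8, nous obtenons a(t) = -8. En intégrant l'accélération et en utilisant la condition initiale v(0) = -3, nous obtenons v(t) = -8·t - 3. L'intégrale de la vitesse est la position. En utilisant x(0) = 2, nous obtenons x(t) = -4·t^2 - 3·t + 2. Nous avons la position x(t) = -4·t^2 - 3·t + 2. En substituant t = 1.5963398024176945: x(1.5963398024176945) = -12.9822224663849.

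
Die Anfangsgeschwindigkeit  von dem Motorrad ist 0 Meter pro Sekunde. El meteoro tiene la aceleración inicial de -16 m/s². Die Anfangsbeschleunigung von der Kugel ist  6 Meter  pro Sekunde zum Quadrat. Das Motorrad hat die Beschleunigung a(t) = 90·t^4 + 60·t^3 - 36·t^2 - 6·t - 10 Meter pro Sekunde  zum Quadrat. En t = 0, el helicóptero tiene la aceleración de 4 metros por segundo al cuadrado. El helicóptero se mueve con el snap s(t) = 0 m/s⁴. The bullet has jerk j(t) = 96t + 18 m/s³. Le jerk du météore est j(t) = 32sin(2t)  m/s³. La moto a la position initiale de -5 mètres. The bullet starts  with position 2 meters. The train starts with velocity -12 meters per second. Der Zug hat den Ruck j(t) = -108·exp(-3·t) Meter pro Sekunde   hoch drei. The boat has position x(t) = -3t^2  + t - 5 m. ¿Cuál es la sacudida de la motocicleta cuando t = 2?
Debemos derivar nuestra ecuación de la aceleración a(t) = 90·t^4 + 60·t^3 - 36·t^2 - 6·t - 10 1 vez. La derivada de la aceleración da la sacudida: j(t) = 360·t^3 + 180·t^2 - 72·t - 6. De la ecuación de la sacudida j(t) = 360·t^3 + 180·t^2 - 72·t - 6, sustituimos t = 2 para obtener j = 3450.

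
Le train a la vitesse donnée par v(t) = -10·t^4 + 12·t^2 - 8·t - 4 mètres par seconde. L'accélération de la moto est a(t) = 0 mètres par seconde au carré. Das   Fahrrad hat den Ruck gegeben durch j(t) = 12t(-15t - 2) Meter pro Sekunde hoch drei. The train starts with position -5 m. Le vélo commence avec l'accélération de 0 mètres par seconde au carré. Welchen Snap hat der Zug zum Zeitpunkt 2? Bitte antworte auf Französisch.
Pour résoudre ceci, nous devons prendre 3 dérivées de notre équation de la vitesse v(t) = -10·t^4 + 12·t^2 - 8·t - 4. La dérivée de la vitesse donne l'accélération: a(t) = -40·t^3 + 24·t - 8. En dérivant l'accélération, nous obtenons le jerk: j(t) = 24 - 120·t^2. En prenant d/dt de j(t), nous trouvons s(t) = -240·t. De l'équation du snap s(t) = -240·t, nous substituons t = 2 pour obtenir s = -480.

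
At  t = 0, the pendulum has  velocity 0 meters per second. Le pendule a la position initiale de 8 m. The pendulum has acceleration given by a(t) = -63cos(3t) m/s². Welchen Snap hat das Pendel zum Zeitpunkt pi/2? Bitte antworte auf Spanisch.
Para resolver esto, necesitamos tomar 2 derivadas de nuestra ecuación de la aceleración a(t) = -63·cos(3·t). Derivando la aceleración, obtenemos la sacudida: j(t) = 189·sin(3·t). La derivada de la sacudida da el snap: s(t) = 567·cos(3·t). Tenemos el snap s(t) = 567·cos(3·t). Sustituyendo t = pi/2: s(pi/2) = 0.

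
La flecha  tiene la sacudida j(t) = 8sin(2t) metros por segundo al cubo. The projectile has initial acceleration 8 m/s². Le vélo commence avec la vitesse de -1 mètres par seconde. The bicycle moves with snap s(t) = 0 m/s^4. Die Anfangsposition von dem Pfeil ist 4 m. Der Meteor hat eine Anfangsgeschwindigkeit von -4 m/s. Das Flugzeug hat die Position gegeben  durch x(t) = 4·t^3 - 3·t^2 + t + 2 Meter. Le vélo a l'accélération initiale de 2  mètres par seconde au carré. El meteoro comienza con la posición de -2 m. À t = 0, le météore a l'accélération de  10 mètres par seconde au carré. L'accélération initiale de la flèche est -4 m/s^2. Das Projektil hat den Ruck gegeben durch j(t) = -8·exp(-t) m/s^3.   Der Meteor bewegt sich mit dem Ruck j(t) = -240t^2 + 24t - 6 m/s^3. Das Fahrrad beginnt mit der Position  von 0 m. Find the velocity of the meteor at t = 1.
We need to integrate our jerk equation j(t) = -240·t^2 + 24·t - 6 2 times. Finding the antiderivative of j(t) and using a(0) = 10: a(t) = -80·t^3 + 12·t^2 - 6·t + 10. Taking ∫a(t)dt and applying v(0) = -4, we find v(t) = -20·t^4 + 4·t^3 - 3·t^2 + 10·t - 4. From the given velocity equation v(t) = -20·t^4 + 4·t^3 - 3·t^2 + 10·t - 4, we substitute t = 1 to get v = -13.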